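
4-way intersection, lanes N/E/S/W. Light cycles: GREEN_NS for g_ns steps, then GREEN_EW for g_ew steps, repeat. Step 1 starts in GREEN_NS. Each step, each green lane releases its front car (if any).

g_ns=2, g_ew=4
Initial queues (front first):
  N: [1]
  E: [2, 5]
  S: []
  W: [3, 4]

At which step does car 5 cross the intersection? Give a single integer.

Step 1 [NS]: N:car1-GO,E:wait,S:empty,W:wait | queues: N=0 E=2 S=0 W=2
Step 2 [NS]: N:empty,E:wait,S:empty,W:wait | queues: N=0 E=2 S=0 W=2
Step 3 [EW]: N:wait,E:car2-GO,S:wait,W:car3-GO | queues: N=0 E=1 S=0 W=1
Step 4 [EW]: N:wait,E:car5-GO,S:wait,W:car4-GO | queues: N=0 E=0 S=0 W=0
Car 5 crosses at step 4

4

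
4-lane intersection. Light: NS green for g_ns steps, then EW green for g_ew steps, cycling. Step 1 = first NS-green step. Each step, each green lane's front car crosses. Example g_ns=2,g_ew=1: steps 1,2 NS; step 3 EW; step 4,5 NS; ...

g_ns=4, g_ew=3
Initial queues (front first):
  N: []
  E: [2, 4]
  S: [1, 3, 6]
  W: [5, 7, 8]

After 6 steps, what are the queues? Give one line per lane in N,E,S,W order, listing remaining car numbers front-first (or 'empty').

Step 1 [NS]: N:empty,E:wait,S:car1-GO,W:wait | queues: N=0 E=2 S=2 W=3
Step 2 [NS]: N:empty,E:wait,S:car3-GO,W:wait | queues: N=0 E=2 S=1 W=3
Step 3 [NS]: N:empty,E:wait,S:car6-GO,W:wait | queues: N=0 E=2 S=0 W=3
Step 4 [NS]: N:empty,E:wait,S:empty,W:wait | queues: N=0 E=2 S=0 W=3
Step 5 [EW]: N:wait,E:car2-GO,S:wait,W:car5-GO | queues: N=0 E=1 S=0 W=2
Step 6 [EW]: N:wait,E:car4-GO,S:wait,W:car7-GO | queues: N=0 E=0 S=0 W=1

N: empty
E: empty
S: empty
W: 8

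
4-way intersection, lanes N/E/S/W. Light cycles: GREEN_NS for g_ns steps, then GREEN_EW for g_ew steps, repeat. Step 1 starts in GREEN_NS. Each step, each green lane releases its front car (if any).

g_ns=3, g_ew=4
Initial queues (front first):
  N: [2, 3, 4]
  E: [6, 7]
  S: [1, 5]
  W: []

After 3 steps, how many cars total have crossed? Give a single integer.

Step 1 [NS]: N:car2-GO,E:wait,S:car1-GO,W:wait | queues: N=2 E=2 S=1 W=0
Step 2 [NS]: N:car3-GO,E:wait,S:car5-GO,W:wait | queues: N=1 E=2 S=0 W=0
Step 3 [NS]: N:car4-GO,E:wait,S:empty,W:wait | queues: N=0 E=2 S=0 W=0
Cars crossed by step 3: 5

Answer: 5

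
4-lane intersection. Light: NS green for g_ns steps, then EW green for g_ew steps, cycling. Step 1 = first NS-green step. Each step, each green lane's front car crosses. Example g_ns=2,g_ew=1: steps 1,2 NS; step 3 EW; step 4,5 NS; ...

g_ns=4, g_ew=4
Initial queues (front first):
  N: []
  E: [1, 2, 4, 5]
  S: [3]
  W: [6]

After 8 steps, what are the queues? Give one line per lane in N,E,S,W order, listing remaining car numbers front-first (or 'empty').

Step 1 [NS]: N:empty,E:wait,S:car3-GO,W:wait | queues: N=0 E=4 S=0 W=1
Step 2 [NS]: N:empty,E:wait,S:empty,W:wait | queues: N=0 E=4 S=0 W=1
Step 3 [NS]: N:empty,E:wait,S:empty,W:wait | queues: N=0 E=4 S=0 W=1
Step 4 [NS]: N:empty,E:wait,S:empty,W:wait | queues: N=0 E=4 S=0 W=1
Step 5 [EW]: N:wait,E:car1-GO,S:wait,W:car6-GO | queues: N=0 E=3 S=0 W=0
Step 6 [EW]: N:wait,E:car2-GO,S:wait,W:empty | queues: N=0 E=2 S=0 W=0
Step 7 [EW]: N:wait,E:car4-GO,S:wait,W:empty | queues: N=0 E=1 S=0 W=0
Step 8 [EW]: N:wait,E:car5-GO,S:wait,W:empty | queues: N=0 E=0 S=0 W=0

N: empty
E: empty
S: empty
W: empty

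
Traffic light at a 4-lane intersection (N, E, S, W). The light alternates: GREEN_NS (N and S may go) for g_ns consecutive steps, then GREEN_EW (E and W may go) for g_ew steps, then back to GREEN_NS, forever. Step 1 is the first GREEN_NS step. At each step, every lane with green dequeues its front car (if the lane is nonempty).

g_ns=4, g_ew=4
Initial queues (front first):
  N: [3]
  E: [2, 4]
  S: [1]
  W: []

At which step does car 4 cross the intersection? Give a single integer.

Step 1 [NS]: N:car3-GO,E:wait,S:car1-GO,W:wait | queues: N=0 E=2 S=0 W=0
Step 2 [NS]: N:empty,E:wait,S:empty,W:wait | queues: N=0 E=2 S=0 W=0
Step 3 [NS]: N:empty,E:wait,S:empty,W:wait | queues: N=0 E=2 S=0 W=0
Step 4 [NS]: N:empty,E:wait,S:empty,W:wait | queues: N=0 E=2 S=0 W=0
Step 5 [EW]: N:wait,E:car2-GO,S:wait,W:empty | queues: N=0 E=1 S=0 W=0
Step 6 [EW]: N:wait,E:car4-GO,S:wait,W:empty | queues: N=0 E=0 S=0 W=0
Car 4 crosses at step 6

6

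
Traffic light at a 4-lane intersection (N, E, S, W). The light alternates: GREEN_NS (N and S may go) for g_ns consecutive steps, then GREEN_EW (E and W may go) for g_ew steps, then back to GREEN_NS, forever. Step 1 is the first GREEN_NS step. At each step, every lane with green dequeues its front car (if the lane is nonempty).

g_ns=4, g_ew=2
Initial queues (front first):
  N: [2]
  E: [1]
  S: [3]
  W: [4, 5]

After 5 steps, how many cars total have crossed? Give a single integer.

Step 1 [NS]: N:car2-GO,E:wait,S:car3-GO,W:wait | queues: N=0 E=1 S=0 W=2
Step 2 [NS]: N:empty,E:wait,S:empty,W:wait | queues: N=0 E=1 S=0 W=2
Step 3 [NS]: N:empty,E:wait,S:empty,W:wait | queues: N=0 E=1 S=0 W=2
Step 4 [NS]: N:empty,E:wait,S:empty,W:wait | queues: N=0 E=1 S=0 W=2
Step 5 [EW]: N:wait,E:car1-GO,S:wait,W:car4-GO | queues: N=0 E=0 S=0 W=1
Cars crossed by step 5: 4

Answer: 4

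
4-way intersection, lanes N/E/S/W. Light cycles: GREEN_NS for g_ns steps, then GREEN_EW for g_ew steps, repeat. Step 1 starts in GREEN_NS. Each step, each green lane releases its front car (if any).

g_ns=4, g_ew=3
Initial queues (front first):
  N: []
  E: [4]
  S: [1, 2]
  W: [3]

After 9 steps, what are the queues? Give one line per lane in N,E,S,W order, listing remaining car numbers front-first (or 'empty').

Step 1 [NS]: N:empty,E:wait,S:car1-GO,W:wait | queues: N=0 E=1 S=1 W=1
Step 2 [NS]: N:empty,E:wait,S:car2-GO,W:wait | queues: N=0 E=1 S=0 W=1
Step 3 [NS]: N:empty,E:wait,S:empty,W:wait | queues: N=0 E=1 S=0 W=1
Step 4 [NS]: N:empty,E:wait,S:empty,W:wait | queues: N=0 E=1 S=0 W=1
Step 5 [EW]: N:wait,E:car4-GO,S:wait,W:car3-GO | queues: N=0 E=0 S=0 W=0

N: empty
E: empty
S: empty
W: empty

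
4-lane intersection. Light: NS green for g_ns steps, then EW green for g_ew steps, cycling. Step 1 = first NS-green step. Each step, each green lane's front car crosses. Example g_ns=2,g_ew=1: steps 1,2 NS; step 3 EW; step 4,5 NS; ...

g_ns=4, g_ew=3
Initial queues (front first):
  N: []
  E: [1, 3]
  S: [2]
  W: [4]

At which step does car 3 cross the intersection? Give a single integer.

Step 1 [NS]: N:empty,E:wait,S:car2-GO,W:wait | queues: N=0 E=2 S=0 W=1
Step 2 [NS]: N:empty,E:wait,S:empty,W:wait | queues: N=0 E=2 S=0 W=1
Step 3 [NS]: N:empty,E:wait,S:empty,W:wait | queues: N=0 E=2 S=0 W=1
Step 4 [NS]: N:empty,E:wait,S:empty,W:wait | queues: N=0 E=2 S=0 W=1
Step 5 [EW]: N:wait,E:car1-GO,S:wait,W:car4-GO | queues: N=0 E=1 S=0 W=0
Step 6 [EW]: N:wait,E:car3-GO,S:wait,W:empty | queues: N=0 E=0 S=0 W=0
Car 3 crosses at step 6

6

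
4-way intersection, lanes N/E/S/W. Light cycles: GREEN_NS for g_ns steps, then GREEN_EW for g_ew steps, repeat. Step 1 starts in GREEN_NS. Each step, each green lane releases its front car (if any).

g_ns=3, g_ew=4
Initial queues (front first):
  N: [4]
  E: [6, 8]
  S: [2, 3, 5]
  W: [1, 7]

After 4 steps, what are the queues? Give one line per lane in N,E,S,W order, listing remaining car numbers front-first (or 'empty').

Step 1 [NS]: N:car4-GO,E:wait,S:car2-GO,W:wait | queues: N=0 E=2 S=2 W=2
Step 2 [NS]: N:empty,E:wait,S:car3-GO,W:wait | queues: N=0 E=2 S=1 W=2
Step 3 [NS]: N:empty,E:wait,S:car5-GO,W:wait | queues: N=0 E=2 S=0 W=2
Step 4 [EW]: N:wait,E:car6-GO,S:wait,W:car1-GO | queues: N=0 E=1 S=0 W=1

N: empty
E: 8
S: empty
W: 7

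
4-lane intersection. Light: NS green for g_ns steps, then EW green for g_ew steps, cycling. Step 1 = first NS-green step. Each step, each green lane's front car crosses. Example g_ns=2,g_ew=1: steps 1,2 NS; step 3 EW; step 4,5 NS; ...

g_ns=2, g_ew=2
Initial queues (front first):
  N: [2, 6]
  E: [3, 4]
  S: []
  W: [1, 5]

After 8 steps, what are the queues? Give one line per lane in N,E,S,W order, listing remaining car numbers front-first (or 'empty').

Step 1 [NS]: N:car2-GO,E:wait,S:empty,W:wait | queues: N=1 E=2 S=0 W=2
Step 2 [NS]: N:car6-GO,E:wait,S:empty,W:wait | queues: N=0 E=2 S=0 W=2
Step 3 [EW]: N:wait,E:car3-GO,S:wait,W:car1-GO | queues: N=0 E=1 S=0 W=1
Step 4 [EW]: N:wait,E:car4-GO,S:wait,W:car5-GO | queues: N=0 E=0 S=0 W=0

N: empty
E: empty
S: empty
W: empty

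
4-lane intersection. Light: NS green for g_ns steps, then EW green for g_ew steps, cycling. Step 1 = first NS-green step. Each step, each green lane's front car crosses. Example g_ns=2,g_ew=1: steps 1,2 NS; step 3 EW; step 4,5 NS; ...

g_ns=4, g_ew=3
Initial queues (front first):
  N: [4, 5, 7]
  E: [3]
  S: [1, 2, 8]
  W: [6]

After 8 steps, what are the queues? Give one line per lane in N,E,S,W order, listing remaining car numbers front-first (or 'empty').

Step 1 [NS]: N:car4-GO,E:wait,S:car1-GO,W:wait | queues: N=2 E=1 S=2 W=1
Step 2 [NS]: N:car5-GO,E:wait,S:car2-GO,W:wait | queues: N=1 E=1 S=1 W=1
Step 3 [NS]: N:car7-GO,E:wait,S:car8-GO,W:wait | queues: N=0 E=1 S=0 W=1
Step 4 [NS]: N:empty,E:wait,S:empty,W:wait | queues: N=0 E=1 S=0 W=1
Step 5 [EW]: N:wait,E:car3-GO,S:wait,W:car6-GO | queues: N=0 E=0 S=0 W=0

N: empty
E: empty
S: empty
W: empty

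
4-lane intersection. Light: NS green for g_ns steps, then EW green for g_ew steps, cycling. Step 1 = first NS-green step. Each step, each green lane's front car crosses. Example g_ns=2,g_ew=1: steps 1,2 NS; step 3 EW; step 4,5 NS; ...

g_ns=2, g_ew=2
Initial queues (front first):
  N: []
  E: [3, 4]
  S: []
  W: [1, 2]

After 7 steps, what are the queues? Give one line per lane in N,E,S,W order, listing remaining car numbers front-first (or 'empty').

Step 1 [NS]: N:empty,E:wait,S:empty,W:wait | queues: N=0 E=2 S=0 W=2
Step 2 [NS]: N:empty,E:wait,S:empty,W:wait | queues: N=0 E=2 S=0 W=2
Step 3 [EW]: N:wait,E:car3-GO,S:wait,W:car1-GO | queues: N=0 E=1 S=0 W=1
Step 4 [EW]: N:wait,E:car4-GO,S:wait,W:car2-GO | queues: N=0 E=0 S=0 W=0

N: empty
E: empty
S: empty
W: empty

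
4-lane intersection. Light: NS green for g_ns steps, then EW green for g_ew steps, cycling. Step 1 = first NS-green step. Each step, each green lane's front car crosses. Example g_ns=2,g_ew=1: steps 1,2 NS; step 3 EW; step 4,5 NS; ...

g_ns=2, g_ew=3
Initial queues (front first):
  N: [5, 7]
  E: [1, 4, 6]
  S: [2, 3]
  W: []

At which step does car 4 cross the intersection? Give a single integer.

Step 1 [NS]: N:car5-GO,E:wait,S:car2-GO,W:wait | queues: N=1 E=3 S=1 W=0
Step 2 [NS]: N:car7-GO,E:wait,S:car3-GO,W:wait | queues: N=0 E=3 S=0 W=0
Step 3 [EW]: N:wait,E:car1-GO,S:wait,W:empty | queues: N=0 E=2 S=0 W=0
Step 4 [EW]: N:wait,E:car4-GO,S:wait,W:empty | queues: N=0 E=1 S=0 W=0
Step 5 [EW]: N:wait,E:car6-GO,S:wait,W:empty | queues: N=0 E=0 S=0 W=0
Car 4 crosses at step 4

4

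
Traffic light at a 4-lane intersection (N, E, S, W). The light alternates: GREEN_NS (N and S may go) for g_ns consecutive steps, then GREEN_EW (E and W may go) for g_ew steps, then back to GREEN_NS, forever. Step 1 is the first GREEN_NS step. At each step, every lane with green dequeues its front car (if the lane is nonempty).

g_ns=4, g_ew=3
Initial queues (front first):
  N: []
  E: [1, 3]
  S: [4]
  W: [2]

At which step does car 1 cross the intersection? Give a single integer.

Step 1 [NS]: N:empty,E:wait,S:car4-GO,W:wait | queues: N=0 E=2 S=0 W=1
Step 2 [NS]: N:empty,E:wait,S:empty,W:wait | queues: N=0 E=2 S=0 W=1
Step 3 [NS]: N:empty,E:wait,S:empty,W:wait | queues: N=0 E=2 S=0 W=1
Step 4 [NS]: N:empty,E:wait,S:empty,W:wait | queues: N=0 E=2 S=0 W=1
Step 5 [EW]: N:wait,E:car1-GO,S:wait,W:car2-GO | queues: N=0 E=1 S=0 W=0
Step 6 [EW]: N:wait,E:car3-GO,S:wait,W:empty | queues: N=0 E=0 S=0 W=0
Car 1 crosses at step 5

5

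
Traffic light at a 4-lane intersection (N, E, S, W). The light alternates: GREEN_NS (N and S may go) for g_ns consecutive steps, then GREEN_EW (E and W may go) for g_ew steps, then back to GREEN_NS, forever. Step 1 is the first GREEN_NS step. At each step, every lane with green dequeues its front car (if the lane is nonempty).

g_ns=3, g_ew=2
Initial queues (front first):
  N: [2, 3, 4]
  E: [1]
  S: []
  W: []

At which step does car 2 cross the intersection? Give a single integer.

Step 1 [NS]: N:car2-GO,E:wait,S:empty,W:wait | queues: N=2 E=1 S=0 W=0
Step 2 [NS]: N:car3-GO,E:wait,S:empty,W:wait | queues: N=1 E=1 S=0 W=0
Step 3 [NS]: N:car4-GO,E:wait,S:empty,W:wait | queues: N=0 E=1 S=0 W=0
Step 4 [EW]: N:wait,E:car1-GO,S:wait,W:empty | queues: N=0 E=0 S=0 W=0
Car 2 crosses at step 1

1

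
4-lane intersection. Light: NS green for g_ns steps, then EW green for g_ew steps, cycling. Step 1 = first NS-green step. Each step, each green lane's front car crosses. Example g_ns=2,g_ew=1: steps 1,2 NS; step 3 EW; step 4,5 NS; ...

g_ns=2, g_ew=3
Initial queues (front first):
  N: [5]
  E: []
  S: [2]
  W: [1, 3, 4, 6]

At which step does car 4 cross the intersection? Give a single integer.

Step 1 [NS]: N:car5-GO,E:wait,S:car2-GO,W:wait | queues: N=0 E=0 S=0 W=4
Step 2 [NS]: N:empty,E:wait,S:empty,W:wait | queues: N=0 E=0 S=0 W=4
Step 3 [EW]: N:wait,E:empty,S:wait,W:car1-GO | queues: N=0 E=0 S=0 W=3
Step 4 [EW]: N:wait,E:empty,S:wait,W:car3-GO | queues: N=0 E=0 S=0 W=2
Step 5 [EW]: N:wait,E:empty,S:wait,W:car4-GO | queues: N=0 E=0 S=0 W=1
Step 6 [NS]: N:empty,E:wait,S:empty,W:wait | queues: N=0 E=0 S=0 W=1
Step 7 [NS]: N:empty,E:wait,S:empty,W:wait | queues: N=0 E=0 S=0 W=1
Step 8 [EW]: N:wait,E:empty,S:wait,W:car6-GO | queues: N=0 E=0 S=0 W=0
Car 4 crosses at step 5

5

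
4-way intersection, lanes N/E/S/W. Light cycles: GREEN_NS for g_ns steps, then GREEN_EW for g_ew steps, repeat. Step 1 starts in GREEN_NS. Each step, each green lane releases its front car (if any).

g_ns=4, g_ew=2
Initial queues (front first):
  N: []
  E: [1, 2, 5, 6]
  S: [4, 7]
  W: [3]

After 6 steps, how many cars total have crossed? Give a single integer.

Answer: 5

Derivation:
Step 1 [NS]: N:empty,E:wait,S:car4-GO,W:wait | queues: N=0 E=4 S=1 W=1
Step 2 [NS]: N:empty,E:wait,S:car7-GO,W:wait | queues: N=0 E=4 S=0 W=1
Step 3 [NS]: N:empty,E:wait,S:empty,W:wait | queues: N=0 E=4 S=0 W=1
Step 4 [NS]: N:empty,E:wait,S:empty,W:wait | queues: N=0 E=4 S=0 W=1
Step 5 [EW]: N:wait,E:car1-GO,S:wait,W:car3-GO | queues: N=0 E=3 S=0 W=0
Step 6 [EW]: N:wait,E:car2-GO,S:wait,W:empty | queues: N=0 E=2 S=0 W=0
Cars crossed by step 6: 5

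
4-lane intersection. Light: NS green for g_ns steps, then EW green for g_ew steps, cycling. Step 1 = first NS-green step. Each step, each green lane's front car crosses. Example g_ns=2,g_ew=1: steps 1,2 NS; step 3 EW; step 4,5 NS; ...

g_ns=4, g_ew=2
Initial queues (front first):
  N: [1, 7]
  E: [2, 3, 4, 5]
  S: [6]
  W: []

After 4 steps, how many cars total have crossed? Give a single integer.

Answer: 3

Derivation:
Step 1 [NS]: N:car1-GO,E:wait,S:car6-GO,W:wait | queues: N=1 E=4 S=0 W=0
Step 2 [NS]: N:car7-GO,E:wait,S:empty,W:wait | queues: N=0 E=4 S=0 W=0
Step 3 [NS]: N:empty,E:wait,S:empty,W:wait | queues: N=0 E=4 S=0 W=0
Step 4 [NS]: N:empty,E:wait,S:empty,W:wait | queues: N=0 E=4 S=0 W=0
Cars crossed by step 4: 3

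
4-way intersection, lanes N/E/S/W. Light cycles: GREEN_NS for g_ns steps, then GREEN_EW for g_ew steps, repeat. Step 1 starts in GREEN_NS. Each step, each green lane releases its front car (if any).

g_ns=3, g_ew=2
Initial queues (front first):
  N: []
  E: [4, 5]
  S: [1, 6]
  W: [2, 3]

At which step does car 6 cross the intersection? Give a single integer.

Step 1 [NS]: N:empty,E:wait,S:car1-GO,W:wait | queues: N=0 E=2 S=1 W=2
Step 2 [NS]: N:empty,E:wait,S:car6-GO,W:wait | queues: N=0 E=2 S=0 W=2
Step 3 [NS]: N:empty,E:wait,S:empty,W:wait | queues: N=0 E=2 S=0 W=2
Step 4 [EW]: N:wait,E:car4-GO,S:wait,W:car2-GO | queues: N=0 E=1 S=0 W=1
Step 5 [EW]: N:wait,E:car5-GO,S:wait,W:car3-GO | queues: N=0 E=0 S=0 W=0
Car 6 crosses at step 2

2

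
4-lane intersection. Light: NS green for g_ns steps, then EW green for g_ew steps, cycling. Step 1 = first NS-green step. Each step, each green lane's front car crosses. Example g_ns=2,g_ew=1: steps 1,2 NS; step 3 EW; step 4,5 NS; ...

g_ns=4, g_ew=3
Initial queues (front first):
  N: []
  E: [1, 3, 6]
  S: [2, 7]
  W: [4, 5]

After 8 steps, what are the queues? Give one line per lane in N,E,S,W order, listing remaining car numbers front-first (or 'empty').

Step 1 [NS]: N:empty,E:wait,S:car2-GO,W:wait | queues: N=0 E=3 S=1 W=2
Step 2 [NS]: N:empty,E:wait,S:car7-GO,W:wait | queues: N=0 E=3 S=0 W=2
Step 3 [NS]: N:empty,E:wait,S:empty,W:wait | queues: N=0 E=3 S=0 W=2
Step 4 [NS]: N:empty,E:wait,S:empty,W:wait | queues: N=0 E=3 S=0 W=2
Step 5 [EW]: N:wait,E:car1-GO,S:wait,W:car4-GO | queues: N=0 E=2 S=0 W=1
Step 6 [EW]: N:wait,E:car3-GO,S:wait,W:car5-GO | queues: N=0 E=1 S=0 W=0
Step 7 [EW]: N:wait,E:car6-GO,S:wait,W:empty | queues: N=0 E=0 S=0 W=0

N: empty
E: empty
S: empty
W: empty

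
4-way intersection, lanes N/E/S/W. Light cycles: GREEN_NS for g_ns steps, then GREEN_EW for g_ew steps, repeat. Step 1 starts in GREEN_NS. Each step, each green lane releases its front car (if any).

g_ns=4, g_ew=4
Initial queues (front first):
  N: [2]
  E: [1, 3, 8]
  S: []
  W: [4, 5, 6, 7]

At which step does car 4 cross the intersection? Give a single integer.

Step 1 [NS]: N:car2-GO,E:wait,S:empty,W:wait | queues: N=0 E=3 S=0 W=4
Step 2 [NS]: N:empty,E:wait,S:empty,W:wait | queues: N=0 E=3 S=0 W=4
Step 3 [NS]: N:empty,E:wait,S:empty,W:wait | queues: N=0 E=3 S=0 W=4
Step 4 [NS]: N:empty,E:wait,S:empty,W:wait | queues: N=0 E=3 S=0 W=4
Step 5 [EW]: N:wait,E:car1-GO,S:wait,W:car4-GO | queues: N=0 E=2 S=0 W=3
Step 6 [EW]: N:wait,E:car3-GO,S:wait,W:car5-GO | queues: N=0 E=1 S=0 W=2
Step 7 [EW]: N:wait,E:car8-GO,S:wait,W:car6-GO | queues: N=0 E=0 S=0 W=1
Step 8 [EW]: N:wait,E:empty,S:wait,W:car7-GO | queues: N=0 E=0 S=0 W=0
Car 4 crosses at step 5

5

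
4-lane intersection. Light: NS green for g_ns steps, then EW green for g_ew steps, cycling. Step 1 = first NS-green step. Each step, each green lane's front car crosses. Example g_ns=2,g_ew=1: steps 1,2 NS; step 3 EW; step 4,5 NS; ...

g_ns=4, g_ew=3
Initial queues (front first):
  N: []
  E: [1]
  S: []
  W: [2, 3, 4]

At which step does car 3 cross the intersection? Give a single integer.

Step 1 [NS]: N:empty,E:wait,S:empty,W:wait | queues: N=0 E=1 S=0 W=3
Step 2 [NS]: N:empty,E:wait,S:empty,W:wait | queues: N=0 E=1 S=0 W=3
Step 3 [NS]: N:empty,E:wait,S:empty,W:wait | queues: N=0 E=1 S=0 W=3
Step 4 [NS]: N:empty,E:wait,S:empty,W:wait | queues: N=0 E=1 S=0 W=3
Step 5 [EW]: N:wait,E:car1-GO,S:wait,W:car2-GO | queues: N=0 E=0 S=0 W=2
Step 6 [EW]: N:wait,E:empty,S:wait,W:car3-GO | queues: N=0 E=0 S=0 W=1
Step 7 [EW]: N:wait,E:empty,S:wait,W:car4-GO | queues: N=0 E=0 S=0 W=0
Car 3 crosses at step 6

6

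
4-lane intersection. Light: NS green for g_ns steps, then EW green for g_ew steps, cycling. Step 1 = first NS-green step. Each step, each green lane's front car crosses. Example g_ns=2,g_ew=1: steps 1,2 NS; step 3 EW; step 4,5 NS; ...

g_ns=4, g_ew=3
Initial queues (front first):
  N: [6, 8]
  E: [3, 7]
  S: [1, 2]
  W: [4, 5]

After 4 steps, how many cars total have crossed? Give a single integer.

Answer: 4

Derivation:
Step 1 [NS]: N:car6-GO,E:wait,S:car1-GO,W:wait | queues: N=1 E=2 S=1 W=2
Step 2 [NS]: N:car8-GO,E:wait,S:car2-GO,W:wait | queues: N=0 E=2 S=0 W=2
Step 3 [NS]: N:empty,E:wait,S:empty,W:wait | queues: N=0 E=2 S=0 W=2
Step 4 [NS]: N:empty,E:wait,S:empty,W:wait | queues: N=0 E=2 S=0 W=2
Cars crossed by step 4: 4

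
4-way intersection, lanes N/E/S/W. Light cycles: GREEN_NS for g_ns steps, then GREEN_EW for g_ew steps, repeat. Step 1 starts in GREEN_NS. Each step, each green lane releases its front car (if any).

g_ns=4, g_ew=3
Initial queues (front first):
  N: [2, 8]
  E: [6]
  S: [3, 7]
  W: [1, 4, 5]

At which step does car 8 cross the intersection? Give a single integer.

Step 1 [NS]: N:car2-GO,E:wait,S:car3-GO,W:wait | queues: N=1 E=1 S=1 W=3
Step 2 [NS]: N:car8-GO,E:wait,S:car7-GO,W:wait | queues: N=0 E=1 S=0 W=3
Step 3 [NS]: N:empty,E:wait,S:empty,W:wait | queues: N=0 E=1 S=0 W=3
Step 4 [NS]: N:empty,E:wait,S:empty,W:wait | queues: N=0 E=1 S=0 W=3
Step 5 [EW]: N:wait,E:car6-GO,S:wait,W:car1-GO | queues: N=0 E=0 S=0 W=2
Step 6 [EW]: N:wait,E:empty,S:wait,W:car4-GO | queues: N=0 E=0 S=0 W=1
Step 7 [EW]: N:wait,E:empty,S:wait,W:car5-GO | queues: N=0 E=0 S=0 W=0
Car 8 crosses at step 2

2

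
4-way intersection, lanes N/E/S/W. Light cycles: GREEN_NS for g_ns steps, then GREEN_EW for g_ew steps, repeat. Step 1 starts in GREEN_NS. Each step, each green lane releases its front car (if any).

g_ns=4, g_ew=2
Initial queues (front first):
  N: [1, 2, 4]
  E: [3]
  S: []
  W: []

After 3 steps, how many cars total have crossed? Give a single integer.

Answer: 3

Derivation:
Step 1 [NS]: N:car1-GO,E:wait,S:empty,W:wait | queues: N=2 E=1 S=0 W=0
Step 2 [NS]: N:car2-GO,E:wait,S:empty,W:wait | queues: N=1 E=1 S=0 W=0
Step 3 [NS]: N:car4-GO,E:wait,S:empty,W:wait | queues: N=0 E=1 S=0 W=0
Cars crossed by step 3: 3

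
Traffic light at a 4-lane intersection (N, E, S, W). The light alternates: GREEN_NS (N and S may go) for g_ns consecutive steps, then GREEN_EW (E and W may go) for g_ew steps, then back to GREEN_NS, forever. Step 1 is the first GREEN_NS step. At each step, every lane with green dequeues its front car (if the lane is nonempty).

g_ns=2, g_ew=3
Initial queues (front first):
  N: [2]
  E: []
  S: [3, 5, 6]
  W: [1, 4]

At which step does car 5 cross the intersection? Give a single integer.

Step 1 [NS]: N:car2-GO,E:wait,S:car3-GO,W:wait | queues: N=0 E=0 S=2 W=2
Step 2 [NS]: N:empty,E:wait,S:car5-GO,W:wait | queues: N=0 E=0 S=1 W=2
Step 3 [EW]: N:wait,E:empty,S:wait,W:car1-GO | queues: N=0 E=0 S=1 W=1
Step 4 [EW]: N:wait,E:empty,S:wait,W:car4-GO | queues: N=0 E=0 S=1 W=0
Step 5 [EW]: N:wait,E:empty,S:wait,W:empty | queues: N=0 E=0 S=1 W=0
Step 6 [NS]: N:empty,E:wait,S:car6-GO,W:wait | queues: N=0 E=0 S=0 W=0
Car 5 crosses at step 2

2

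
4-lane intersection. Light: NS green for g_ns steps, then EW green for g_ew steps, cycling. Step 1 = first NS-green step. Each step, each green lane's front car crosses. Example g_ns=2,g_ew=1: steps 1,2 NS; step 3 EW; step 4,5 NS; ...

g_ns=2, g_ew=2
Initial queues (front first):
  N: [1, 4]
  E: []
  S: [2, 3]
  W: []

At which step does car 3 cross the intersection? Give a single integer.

Step 1 [NS]: N:car1-GO,E:wait,S:car2-GO,W:wait | queues: N=1 E=0 S=1 W=0
Step 2 [NS]: N:car4-GO,E:wait,S:car3-GO,W:wait | queues: N=0 E=0 S=0 W=0
Car 3 crosses at step 2

2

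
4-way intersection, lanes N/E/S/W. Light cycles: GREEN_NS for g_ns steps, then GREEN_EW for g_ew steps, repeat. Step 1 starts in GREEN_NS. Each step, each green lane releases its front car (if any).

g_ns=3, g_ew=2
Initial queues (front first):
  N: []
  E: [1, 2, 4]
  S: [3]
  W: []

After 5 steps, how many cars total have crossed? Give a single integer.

Step 1 [NS]: N:empty,E:wait,S:car3-GO,W:wait | queues: N=0 E=3 S=0 W=0
Step 2 [NS]: N:empty,E:wait,S:empty,W:wait | queues: N=0 E=3 S=0 W=0
Step 3 [NS]: N:empty,E:wait,S:empty,W:wait | queues: N=0 E=3 S=0 W=0
Step 4 [EW]: N:wait,E:car1-GO,S:wait,W:empty | queues: N=0 E=2 S=0 W=0
Step 5 [EW]: N:wait,E:car2-GO,S:wait,W:empty | queues: N=0 E=1 S=0 W=0
Cars crossed by step 5: 3

Answer: 3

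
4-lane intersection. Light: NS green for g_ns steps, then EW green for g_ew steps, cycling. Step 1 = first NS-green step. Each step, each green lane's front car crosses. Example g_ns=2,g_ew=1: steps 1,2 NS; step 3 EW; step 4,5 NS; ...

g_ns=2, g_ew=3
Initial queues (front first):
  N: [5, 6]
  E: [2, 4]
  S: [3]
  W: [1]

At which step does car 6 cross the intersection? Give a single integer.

Step 1 [NS]: N:car5-GO,E:wait,S:car3-GO,W:wait | queues: N=1 E=2 S=0 W=1
Step 2 [NS]: N:car6-GO,E:wait,S:empty,W:wait | queues: N=0 E=2 S=0 W=1
Step 3 [EW]: N:wait,E:car2-GO,S:wait,W:car1-GO | queues: N=0 E=1 S=0 W=0
Step 4 [EW]: N:wait,E:car4-GO,S:wait,W:empty | queues: N=0 E=0 S=0 W=0
Car 6 crosses at step 2

2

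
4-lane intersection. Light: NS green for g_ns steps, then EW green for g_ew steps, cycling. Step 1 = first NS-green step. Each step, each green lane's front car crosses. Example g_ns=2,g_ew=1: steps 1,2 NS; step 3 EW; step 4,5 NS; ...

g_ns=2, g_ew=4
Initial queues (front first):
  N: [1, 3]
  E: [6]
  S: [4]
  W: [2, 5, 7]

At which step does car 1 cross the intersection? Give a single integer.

Step 1 [NS]: N:car1-GO,E:wait,S:car4-GO,W:wait | queues: N=1 E=1 S=0 W=3
Step 2 [NS]: N:car3-GO,E:wait,S:empty,W:wait | queues: N=0 E=1 S=0 W=3
Step 3 [EW]: N:wait,E:car6-GO,S:wait,W:car2-GO | queues: N=0 E=0 S=0 W=2
Step 4 [EW]: N:wait,E:empty,S:wait,W:car5-GO | queues: N=0 E=0 S=0 W=1
Step 5 [EW]: N:wait,E:empty,S:wait,W:car7-GO | queues: N=0 E=0 S=0 W=0
Car 1 crosses at step 1

1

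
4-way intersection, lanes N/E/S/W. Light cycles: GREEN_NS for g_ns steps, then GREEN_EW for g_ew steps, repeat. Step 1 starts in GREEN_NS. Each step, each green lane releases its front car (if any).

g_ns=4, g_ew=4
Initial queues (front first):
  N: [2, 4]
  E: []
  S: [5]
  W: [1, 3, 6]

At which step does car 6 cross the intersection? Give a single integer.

Step 1 [NS]: N:car2-GO,E:wait,S:car5-GO,W:wait | queues: N=1 E=0 S=0 W=3
Step 2 [NS]: N:car4-GO,E:wait,S:empty,W:wait | queues: N=0 E=0 S=0 W=3
Step 3 [NS]: N:empty,E:wait,S:empty,W:wait | queues: N=0 E=0 S=0 W=3
Step 4 [NS]: N:empty,E:wait,S:empty,W:wait | queues: N=0 E=0 S=0 W=3
Step 5 [EW]: N:wait,E:empty,S:wait,W:car1-GO | queues: N=0 E=0 S=0 W=2
Step 6 [EW]: N:wait,E:empty,S:wait,W:car3-GO | queues: N=0 E=0 S=0 W=1
Step 7 [EW]: N:wait,E:empty,S:wait,W:car6-GO | queues: N=0 E=0 S=0 W=0
Car 6 crosses at step 7

7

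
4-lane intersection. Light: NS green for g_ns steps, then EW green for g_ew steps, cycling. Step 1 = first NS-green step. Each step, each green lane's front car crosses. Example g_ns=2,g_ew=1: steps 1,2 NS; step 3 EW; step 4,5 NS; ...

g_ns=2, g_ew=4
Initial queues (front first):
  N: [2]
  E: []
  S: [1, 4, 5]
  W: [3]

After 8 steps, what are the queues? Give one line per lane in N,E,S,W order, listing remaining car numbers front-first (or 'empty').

Step 1 [NS]: N:car2-GO,E:wait,S:car1-GO,W:wait | queues: N=0 E=0 S=2 W=1
Step 2 [NS]: N:empty,E:wait,S:car4-GO,W:wait | queues: N=0 E=0 S=1 W=1
Step 3 [EW]: N:wait,E:empty,S:wait,W:car3-GO | queues: N=0 E=0 S=1 W=0
Step 4 [EW]: N:wait,E:empty,S:wait,W:empty | queues: N=0 E=0 S=1 W=0
Step 5 [EW]: N:wait,E:empty,S:wait,W:empty | queues: N=0 E=0 S=1 W=0
Step 6 [EW]: N:wait,E:empty,S:wait,W:empty | queues: N=0 E=0 S=1 W=0
Step 7 [NS]: N:empty,E:wait,S:car5-GO,W:wait | queues: N=0 E=0 S=0 W=0

N: empty
E: empty
S: empty
W: empty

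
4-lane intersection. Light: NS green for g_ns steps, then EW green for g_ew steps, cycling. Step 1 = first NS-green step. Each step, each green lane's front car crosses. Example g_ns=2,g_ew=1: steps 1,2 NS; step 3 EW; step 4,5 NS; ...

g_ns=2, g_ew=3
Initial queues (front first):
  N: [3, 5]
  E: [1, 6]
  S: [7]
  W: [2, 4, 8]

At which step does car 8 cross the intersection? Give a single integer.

Step 1 [NS]: N:car3-GO,E:wait,S:car7-GO,W:wait | queues: N=1 E=2 S=0 W=3
Step 2 [NS]: N:car5-GO,E:wait,S:empty,W:wait | queues: N=0 E=2 S=0 W=3
Step 3 [EW]: N:wait,E:car1-GO,S:wait,W:car2-GO | queues: N=0 E=1 S=0 W=2
Step 4 [EW]: N:wait,E:car6-GO,S:wait,W:car4-GO | queues: N=0 E=0 S=0 W=1
Step 5 [EW]: N:wait,E:empty,S:wait,W:car8-GO | queues: N=0 E=0 S=0 W=0
Car 8 crosses at step 5

5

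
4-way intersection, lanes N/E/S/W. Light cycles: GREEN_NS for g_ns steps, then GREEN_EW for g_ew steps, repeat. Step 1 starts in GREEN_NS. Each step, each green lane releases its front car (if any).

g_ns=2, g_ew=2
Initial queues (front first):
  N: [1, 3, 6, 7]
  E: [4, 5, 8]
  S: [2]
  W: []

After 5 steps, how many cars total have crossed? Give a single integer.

Answer: 6

Derivation:
Step 1 [NS]: N:car1-GO,E:wait,S:car2-GO,W:wait | queues: N=3 E=3 S=0 W=0
Step 2 [NS]: N:car3-GO,E:wait,S:empty,W:wait | queues: N=2 E=3 S=0 W=0
Step 3 [EW]: N:wait,E:car4-GO,S:wait,W:empty | queues: N=2 E=2 S=0 W=0
Step 4 [EW]: N:wait,E:car5-GO,S:wait,W:empty | queues: N=2 E=1 S=0 W=0
Step 5 [NS]: N:car6-GO,E:wait,S:empty,W:wait | queues: N=1 E=1 S=0 W=0
Cars crossed by step 5: 6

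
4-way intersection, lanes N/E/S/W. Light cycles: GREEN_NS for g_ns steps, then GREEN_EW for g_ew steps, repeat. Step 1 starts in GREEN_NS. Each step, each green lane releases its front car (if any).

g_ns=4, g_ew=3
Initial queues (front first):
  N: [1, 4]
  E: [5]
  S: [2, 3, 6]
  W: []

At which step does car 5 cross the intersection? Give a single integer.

Step 1 [NS]: N:car1-GO,E:wait,S:car2-GO,W:wait | queues: N=1 E=1 S=2 W=0
Step 2 [NS]: N:car4-GO,E:wait,S:car3-GO,W:wait | queues: N=0 E=1 S=1 W=0
Step 3 [NS]: N:empty,E:wait,S:car6-GO,W:wait | queues: N=0 E=1 S=0 W=0
Step 4 [NS]: N:empty,E:wait,S:empty,W:wait | queues: N=0 E=1 S=0 W=0
Step 5 [EW]: N:wait,E:car5-GO,S:wait,W:empty | queues: N=0 E=0 S=0 W=0
Car 5 crosses at step 5

5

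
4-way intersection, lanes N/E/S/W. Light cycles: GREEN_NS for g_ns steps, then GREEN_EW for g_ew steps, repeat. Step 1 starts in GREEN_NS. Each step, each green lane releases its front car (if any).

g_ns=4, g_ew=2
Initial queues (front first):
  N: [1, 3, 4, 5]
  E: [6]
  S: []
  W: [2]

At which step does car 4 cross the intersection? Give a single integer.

Step 1 [NS]: N:car1-GO,E:wait,S:empty,W:wait | queues: N=3 E=1 S=0 W=1
Step 2 [NS]: N:car3-GO,E:wait,S:empty,W:wait | queues: N=2 E=1 S=0 W=1
Step 3 [NS]: N:car4-GO,E:wait,S:empty,W:wait | queues: N=1 E=1 S=0 W=1
Step 4 [NS]: N:car5-GO,E:wait,S:empty,W:wait | queues: N=0 E=1 S=0 W=1
Step 5 [EW]: N:wait,E:car6-GO,S:wait,W:car2-GO | queues: N=0 E=0 S=0 W=0
Car 4 crosses at step 3

3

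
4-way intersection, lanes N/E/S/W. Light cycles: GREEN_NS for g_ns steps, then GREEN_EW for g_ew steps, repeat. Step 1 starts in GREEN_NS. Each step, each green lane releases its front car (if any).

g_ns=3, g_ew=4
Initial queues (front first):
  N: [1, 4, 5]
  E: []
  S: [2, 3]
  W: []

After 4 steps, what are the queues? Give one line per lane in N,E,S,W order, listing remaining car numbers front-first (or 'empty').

Step 1 [NS]: N:car1-GO,E:wait,S:car2-GO,W:wait | queues: N=2 E=0 S=1 W=0
Step 2 [NS]: N:car4-GO,E:wait,S:car3-GO,W:wait | queues: N=1 E=0 S=0 W=0
Step 3 [NS]: N:car5-GO,E:wait,S:empty,W:wait | queues: N=0 E=0 S=0 W=0

N: empty
E: empty
S: empty
W: empty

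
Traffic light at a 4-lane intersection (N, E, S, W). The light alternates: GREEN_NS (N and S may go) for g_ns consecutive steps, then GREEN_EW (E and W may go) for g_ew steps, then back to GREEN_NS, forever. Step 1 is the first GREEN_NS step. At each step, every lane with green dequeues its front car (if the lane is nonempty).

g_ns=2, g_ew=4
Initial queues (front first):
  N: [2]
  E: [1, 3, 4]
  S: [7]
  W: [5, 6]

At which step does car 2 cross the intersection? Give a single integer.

Step 1 [NS]: N:car2-GO,E:wait,S:car7-GO,W:wait | queues: N=0 E=3 S=0 W=2
Step 2 [NS]: N:empty,E:wait,S:empty,W:wait | queues: N=0 E=3 S=0 W=2
Step 3 [EW]: N:wait,E:car1-GO,S:wait,W:car5-GO | queues: N=0 E=2 S=0 W=1
Step 4 [EW]: N:wait,E:car3-GO,S:wait,W:car6-GO | queues: N=0 E=1 S=0 W=0
Step 5 [EW]: N:wait,E:car4-GO,S:wait,W:empty | queues: N=0 E=0 S=0 W=0
Car 2 crosses at step 1

1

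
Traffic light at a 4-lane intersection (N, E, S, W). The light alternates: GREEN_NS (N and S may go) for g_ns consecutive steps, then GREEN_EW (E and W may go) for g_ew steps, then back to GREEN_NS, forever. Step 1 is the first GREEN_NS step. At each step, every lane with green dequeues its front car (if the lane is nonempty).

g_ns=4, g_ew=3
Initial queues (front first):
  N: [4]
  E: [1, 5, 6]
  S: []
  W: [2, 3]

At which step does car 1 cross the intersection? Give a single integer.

Step 1 [NS]: N:car4-GO,E:wait,S:empty,W:wait | queues: N=0 E=3 S=0 W=2
Step 2 [NS]: N:empty,E:wait,S:empty,W:wait | queues: N=0 E=3 S=0 W=2
Step 3 [NS]: N:empty,E:wait,S:empty,W:wait | queues: N=0 E=3 S=0 W=2
Step 4 [NS]: N:empty,E:wait,S:empty,W:wait | queues: N=0 E=3 S=0 W=2
Step 5 [EW]: N:wait,E:car1-GO,S:wait,W:car2-GO | queues: N=0 E=2 S=0 W=1
Step 6 [EW]: N:wait,E:car5-GO,S:wait,W:car3-GO | queues: N=0 E=1 S=0 W=0
Step 7 [EW]: N:wait,E:car6-GO,S:wait,W:empty | queues: N=0 E=0 S=0 W=0
Car 1 crosses at step 5

5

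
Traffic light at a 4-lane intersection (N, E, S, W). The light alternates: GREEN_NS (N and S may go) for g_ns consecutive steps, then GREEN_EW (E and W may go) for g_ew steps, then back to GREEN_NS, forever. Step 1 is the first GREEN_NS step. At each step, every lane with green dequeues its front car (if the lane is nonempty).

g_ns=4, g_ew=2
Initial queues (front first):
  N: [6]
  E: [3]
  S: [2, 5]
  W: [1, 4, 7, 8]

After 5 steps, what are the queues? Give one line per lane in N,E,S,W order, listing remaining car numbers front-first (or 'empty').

Step 1 [NS]: N:car6-GO,E:wait,S:car2-GO,W:wait | queues: N=0 E=1 S=1 W=4
Step 2 [NS]: N:empty,E:wait,S:car5-GO,W:wait | queues: N=0 E=1 S=0 W=4
Step 3 [NS]: N:empty,E:wait,S:empty,W:wait | queues: N=0 E=1 S=0 W=4
Step 4 [NS]: N:empty,E:wait,S:empty,W:wait | queues: N=0 E=1 S=0 W=4
Step 5 [EW]: N:wait,E:car3-GO,S:wait,W:car1-GO | queues: N=0 E=0 S=0 W=3

N: empty
E: empty
S: empty
W: 4 7 8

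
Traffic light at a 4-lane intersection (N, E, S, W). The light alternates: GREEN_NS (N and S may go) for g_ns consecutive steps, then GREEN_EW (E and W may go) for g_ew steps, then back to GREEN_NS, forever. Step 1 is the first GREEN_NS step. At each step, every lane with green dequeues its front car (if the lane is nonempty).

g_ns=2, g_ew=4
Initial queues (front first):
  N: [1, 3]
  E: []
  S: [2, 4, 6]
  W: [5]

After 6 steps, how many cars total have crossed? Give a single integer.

Answer: 5

Derivation:
Step 1 [NS]: N:car1-GO,E:wait,S:car2-GO,W:wait | queues: N=1 E=0 S=2 W=1
Step 2 [NS]: N:car3-GO,E:wait,S:car4-GO,W:wait | queues: N=0 E=0 S=1 W=1
Step 3 [EW]: N:wait,E:empty,S:wait,W:car5-GO | queues: N=0 E=0 S=1 W=0
Step 4 [EW]: N:wait,E:empty,S:wait,W:empty | queues: N=0 E=0 S=1 W=0
Step 5 [EW]: N:wait,E:empty,S:wait,W:empty | queues: N=0 E=0 S=1 W=0
Step 6 [EW]: N:wait,E:empty,S:wait,W:empty | queues: N=0 E=0 S=1 W=0
Cars crossed by step 6: 5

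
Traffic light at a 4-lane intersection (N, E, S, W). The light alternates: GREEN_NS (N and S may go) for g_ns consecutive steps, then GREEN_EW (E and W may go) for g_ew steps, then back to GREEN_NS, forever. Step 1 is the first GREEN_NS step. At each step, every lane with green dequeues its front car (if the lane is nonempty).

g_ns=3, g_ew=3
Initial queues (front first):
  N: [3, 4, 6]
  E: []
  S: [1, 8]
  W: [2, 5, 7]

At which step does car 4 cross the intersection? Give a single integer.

Step 1 [NS]: N:car3-GO,E:wait,S:car1-GO,W:wait | queues: N=2 E=0 S=1 W=3
Step 2 [NS]: N:car4-GO,E:wait,S:car8-GO,W:wait | queues: N=1 E=0 S=0 W=3
Step 3 [NS]: N:car6-GO,E:wait,S:empty,W:wait | queues: N=0 E=0 S=0 W=3
Step 4 [EW]: N:wait,E:empty,S:wait,W:car2-GO | queues: N=0 E=0 S=0 W=2
Step 5 [EW]: N:wait,E:empty,S:wait,W:car5-GO | queues: N=0 E=0 S=0 W=1
Step 6 [EW]: N:wait,E:empty,S:wait,W:car7-GO | queues: N=0 E=0 S=0 W=0
Car 4 crosses at step 2

2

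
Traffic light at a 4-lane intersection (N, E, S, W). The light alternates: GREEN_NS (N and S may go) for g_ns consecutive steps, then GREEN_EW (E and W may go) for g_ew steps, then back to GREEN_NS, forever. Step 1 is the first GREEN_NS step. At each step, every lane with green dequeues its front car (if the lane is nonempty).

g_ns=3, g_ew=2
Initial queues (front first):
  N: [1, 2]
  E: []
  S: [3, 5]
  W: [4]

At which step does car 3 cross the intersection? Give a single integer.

Step 1 [NS]: N:car1-GO,E:wait,S:car3-GO,W:wait | queues: N=1 E=0 S=1 W=1
Step 2 [NS]: N:car2-GO,E:wait,S:car5-GO,W:wait | queues: N=0 E=0 S=0 W=1
Step 3 [NS]: N:empty,E:wait,S:empty,W:wait | queues: N=0 E=0 S=0 W=1
Step 4 [EW]: N:wait,E:empty,S:wait,W:car4-GO | queues: N=0 E=0 S=0 W=0
Car 3 crosses at step 1

1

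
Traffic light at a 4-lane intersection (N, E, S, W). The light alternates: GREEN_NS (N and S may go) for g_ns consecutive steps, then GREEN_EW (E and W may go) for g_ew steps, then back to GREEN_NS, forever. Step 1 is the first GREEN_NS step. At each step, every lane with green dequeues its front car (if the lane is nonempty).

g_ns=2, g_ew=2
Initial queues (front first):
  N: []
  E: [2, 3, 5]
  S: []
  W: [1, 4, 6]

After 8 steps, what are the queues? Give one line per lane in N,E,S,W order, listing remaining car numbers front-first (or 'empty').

Step 1 [NS]: N:empty,E:wait,S:empty,W:wait | queues: N=0 E=3 S=0 W=3
Step 2 [NS]: N:empty,E:wait,S:empty,W:wait | queues: N=0 E=3 S=0 W=3
Step 3 [EW]: N:wait,E:car2-GO,S:wait,W:car1-GO | queues: N=0 E=2 S=0 W=2
Step 4 [EW]: N:wait,E:car3-GO,S:wait,W:car4-GO | queues: N=0 E=1 S=0 W=1
Step 5 [NS]: N:empty,E:wait,S:empty,W:wait | queues: N=0 E=1 S=0 W=1
Step 6 [NS]: N:empty,E:wait,S:empty,W:wait | queues: N=0 E=1 S=0 W=1
Step 7 [EW]: N:wait,E:car5-GO,S:wait,W:car6-GO | queues: N=0 E=0 S=0 W=0

N: empty
E: empty
S: empty
W: empty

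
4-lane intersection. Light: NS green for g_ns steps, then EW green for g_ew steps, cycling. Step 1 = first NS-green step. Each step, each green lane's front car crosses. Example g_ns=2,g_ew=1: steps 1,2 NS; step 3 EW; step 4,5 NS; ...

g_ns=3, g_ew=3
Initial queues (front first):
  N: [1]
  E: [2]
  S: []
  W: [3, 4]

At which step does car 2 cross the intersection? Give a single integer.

Step 1 [NS]: N:car1-GO,E:wait,S:empty,W:wait | queues: N=0 E=1 S=0 W=2
Step 2 [NS]: N:empty,E:wait,S:empty,W:wait | queues: N=0 E=1 S=0 W=2
Step 3 [NS]: N:empty,E:wait,S:empty,W:wait | queues: N=0 E=1 S=0 W=2
Step 4 [EW]: N:wait,E:car2-GO,S:wait,W:car3-GO | queues: N=0 E=0 S=0 W=1
Step 5 [EW]: N:wait,E:empty,S:wait,W:car4-GO | queues: N=0 E=0 S=0 W=0
Car 2 crosses at step 4

4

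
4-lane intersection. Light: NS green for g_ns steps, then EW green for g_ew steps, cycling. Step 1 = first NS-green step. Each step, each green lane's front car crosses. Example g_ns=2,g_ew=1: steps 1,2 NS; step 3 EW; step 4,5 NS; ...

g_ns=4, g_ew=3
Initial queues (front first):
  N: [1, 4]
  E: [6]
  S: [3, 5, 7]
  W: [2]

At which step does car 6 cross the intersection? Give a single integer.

Step 1 [NS]: N:car1-GO,E:wait,S:car3-GO,W:wait | queues: N=1 E=1 S=2 W=1
Step 2 [NS]: N:car4-GO,E:wait,S:car5-GO,W:wait | queues: N=0 E=1 S=1 W=1
Step 3 [NS]: N:empty,E:wait,S:car7-GO,W:wait | queues: N=0 E=1 S=0 W=1
Step 4 [NS]: N:empty,E:wait,S:empty,W:wait | queues: N=0 E=1 S=0 W=1
Step 5 [EW]: N:wait,E:car6-GO,S:wait,W:car2-GO | queues: N=0 E=0 S=0 W=0
Car 6 crosses at step 5

5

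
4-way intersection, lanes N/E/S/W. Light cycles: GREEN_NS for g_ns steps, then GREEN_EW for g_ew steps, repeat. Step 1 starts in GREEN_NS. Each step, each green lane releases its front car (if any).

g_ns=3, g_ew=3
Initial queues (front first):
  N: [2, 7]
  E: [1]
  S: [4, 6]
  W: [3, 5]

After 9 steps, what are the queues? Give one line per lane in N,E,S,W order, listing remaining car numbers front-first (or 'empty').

Step 1 [NS]: N:car2-GO,E:wait,S:car4-GO,W:wait | queues: N=1 E=1 S=1 W=2
Step 2 [NS]: N:car7-GO,E:wait,S:car6-GO,W:wait | queues: N=0 E=1 S=0 W=2
Step 3 [NS]: N:empty,E:wait,S:empty,W:wait | queues: N=0 E=1 S=0 W=2
Step 4 [EW]: N:wait,E:car1-GO,S:wait,W:car3-GO | queues: N=0 E=0 S=0 W=1
Step 5 [EW]: N:wait,E:empty,S:wait,W:car5-GO | queues: N=0 E=0 S=0 W=0

N: empty
E: empty
S: empty
W: empty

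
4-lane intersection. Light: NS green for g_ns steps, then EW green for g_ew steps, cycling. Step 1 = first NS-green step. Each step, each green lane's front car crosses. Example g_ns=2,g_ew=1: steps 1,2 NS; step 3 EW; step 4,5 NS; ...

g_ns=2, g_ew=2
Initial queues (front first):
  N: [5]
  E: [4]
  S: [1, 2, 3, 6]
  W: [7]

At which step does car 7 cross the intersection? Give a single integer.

Step 1 [NS]: N:car5-GO,E:wait,S:car1-GO,W:wait | queues: N=0 E=1 S=3 W=1
Step 2 [NS]: N:empty,E:wait,S:car2-GO,W:wait | queues: N=0 E=1 S=2 W=1
Step 3 [EW]: N:wait,E:car4-GO,S:wait,W:car7-GO | queues: N=0 E=0 S=2 W=0
Step 4 [EW]: N:wait,E:empty,S:wait,W:empty | queues: N=0 E=0 S=2 W=0
Step 5 [NS]: N:empty,E:wait,S:car3-GO,W:wait | queues: N=0 E=0 S=1 W=0
Step 6 [NS]: N:empty,E:wait,S:car6-GO,W:wait | queues: N=0 E=0 S=0 W=0
Car 7 crosses at step 3

3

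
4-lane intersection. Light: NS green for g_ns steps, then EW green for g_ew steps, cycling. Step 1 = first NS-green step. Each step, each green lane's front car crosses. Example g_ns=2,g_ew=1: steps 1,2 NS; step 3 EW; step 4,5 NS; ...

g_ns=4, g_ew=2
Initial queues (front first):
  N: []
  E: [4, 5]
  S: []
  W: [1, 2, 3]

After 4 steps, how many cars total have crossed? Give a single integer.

Answer: 0

Derivation:
Step 1 [NS]: N:empty,E:wait,S:empty,W:wait | queues: N=0 E=2 S=0 W=3
Step 2 [NS]: N:empty,E:wait,S:empty,W:wait | queues: N=0 E=2 S=0 W=3
Step 3 [NS]: N:empty,E:wait,S:empty,W:wait | queues: N=0 E=2 S=0 W=3
Step 4 [NS]: N:empty,E:wait,S:empty,W:wait | queues: N=0 E=2 S=0 W=3
Cars crossed by step 4: 0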